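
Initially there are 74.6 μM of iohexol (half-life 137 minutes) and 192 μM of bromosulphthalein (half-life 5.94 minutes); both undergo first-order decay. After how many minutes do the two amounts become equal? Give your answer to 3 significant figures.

Set 74.6·(1/2)^(t/137) = 192·(1/2)^(t/5.94).
Taking log₂: log₂(74.6/192) = t·(1/137 − 1/5.94).
log₂(0.38854) = -1.3639; 1/137 − 1/5.94 = -0.16105.
t = -1.3639 / -0.16105 ≈ 8.4685 minutes.

8.47 minutes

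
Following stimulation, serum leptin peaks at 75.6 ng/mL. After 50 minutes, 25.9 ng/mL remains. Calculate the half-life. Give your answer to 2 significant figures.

A/A₀ = 25.9/75.6 ≈ 0.34259.
n = log₂(2.9189) ≈ 1.5454 half-lives elapsed in 50 minutes.
t½ = 50/1.5454 ≈ 32.353 minutes.

32 minutes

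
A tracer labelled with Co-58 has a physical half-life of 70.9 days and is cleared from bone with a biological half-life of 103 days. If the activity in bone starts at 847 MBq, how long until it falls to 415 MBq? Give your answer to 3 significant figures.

1/t_eff = 1/t_phys + 1/t_biol = 1/70.9 + 1/103 = 0.023813 per day.
t_eff = 70.9 × 103 / (70.9 + 103) ≈ 41.994 days.
n = log₂(847/415) ≈ 1.0293; t = 1.0293 × 41.994 ≈ 43.222 days.

43.2 days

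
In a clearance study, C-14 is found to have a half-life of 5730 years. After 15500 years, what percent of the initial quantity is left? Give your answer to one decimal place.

n = 15500/5730 ≈ 2.7051 half-lives.
Fraction remaining = (1/2)^2.7051 ≈ 0.15335, i.e. 15.335%.

15.3%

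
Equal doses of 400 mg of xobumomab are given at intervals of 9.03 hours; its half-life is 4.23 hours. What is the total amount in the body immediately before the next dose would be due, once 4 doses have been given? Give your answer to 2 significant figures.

The 4 doses were given 36.12, 27.09, 18.06, 9.03 hours ago.
Total = 400·(1/2)^(36.12/4.23) + 400·(1/2)^(27.09/4.23) + 400·(1/2)^(18.06/4.23) + 400·(1/2)^(9.03/4.23)
      = 1.0754 + 4.7227 + 20.74 + 91.083 ≈ 117.62 mg.

120 mg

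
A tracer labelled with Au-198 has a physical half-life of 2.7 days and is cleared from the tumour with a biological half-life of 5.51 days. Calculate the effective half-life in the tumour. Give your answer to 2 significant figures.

1/t_eff = 1/t_phys + 1/t_biol = 1/2.7 + 1/5.51 = 0.55186 per day.
t_eff = 2.7 × 5.51 / (2.7 + 5.51) ≈ 1.8121 days.

1.8 days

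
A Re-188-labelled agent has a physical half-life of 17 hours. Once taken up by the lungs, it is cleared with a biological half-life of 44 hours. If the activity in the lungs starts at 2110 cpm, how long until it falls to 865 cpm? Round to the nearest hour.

16 hours

1/t_eff = 1/t_phys + 1/t_biol = 1/17 + 1/44 = 0.081551 per hour.
t_eff = 17 × 44 / (17 + 44) ≈ 12.262 hours.
n = log₂(2110/865) ≈ 1.2865; t = 1.2865 × 12.262 ≈ 15.775 hours.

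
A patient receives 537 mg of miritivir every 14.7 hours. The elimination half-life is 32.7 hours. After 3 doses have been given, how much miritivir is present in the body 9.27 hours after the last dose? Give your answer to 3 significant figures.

1000 mg

The 3 doses were given 38.67, 23.97, 9.27 hours ago.
Total = 537·(1/2)^(38.67/32.7) + 537·(1/2)^(23.97/32.7) + 537·(1/2)^(9.27/32.7)
      = 236.58 + 323.08 + 441.2 ≈ 1000.9 mg.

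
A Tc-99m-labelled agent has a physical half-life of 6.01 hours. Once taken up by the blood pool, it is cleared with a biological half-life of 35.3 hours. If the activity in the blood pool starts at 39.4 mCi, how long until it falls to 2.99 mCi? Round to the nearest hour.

1/t_eff = 1/t_phys + 1/t_biol = 1/6.01 + 1/35.3 = 0.19472 per hour.
t_eff = 6.01 × 35.3 / (6.01 + 35.3) ≈ 5.1356 hours.
n = log₂(39.4/2.99) ≈ 3.72; t = 3.72 × 5.1356 ≈ 19.104 hours.

19 hours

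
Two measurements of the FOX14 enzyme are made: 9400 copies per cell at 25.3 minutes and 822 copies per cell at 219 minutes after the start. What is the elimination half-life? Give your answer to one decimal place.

55.1 minutes

Over Δt = 219 − 25.3 = 193.7 minutes, the level fell by a factor of 9400/822 ≈ 11.436.
n = log₂(11.436) ≈ 3.5155 half-lives, so t½ = 193.7/3.5155 ≈ 55.1 minutes.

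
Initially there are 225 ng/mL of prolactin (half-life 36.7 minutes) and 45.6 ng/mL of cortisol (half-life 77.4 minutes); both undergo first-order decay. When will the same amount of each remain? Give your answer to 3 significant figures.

161 minutes

Set 225·(1/2)^(t/36.7) = 45.6·(1/2)^(t/77.4).
Taking log₂: log₂(225/45.6) = t·(1/36.7 − 1/77.4).
log₂(4.9342) = 2.3028; 1/36.7 − 1/77.4 = 0.014328.
t = 2.3028 / 0.014328 ≈ 160.72 minutes.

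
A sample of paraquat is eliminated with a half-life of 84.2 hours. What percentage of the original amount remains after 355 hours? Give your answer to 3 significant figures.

5.38%

n = 355/84.2 ≈ 4.2162 half-lives.
Fraction remaining = (1/2)^4.2162 ≈ 0.053804, i.e. 5.3804%.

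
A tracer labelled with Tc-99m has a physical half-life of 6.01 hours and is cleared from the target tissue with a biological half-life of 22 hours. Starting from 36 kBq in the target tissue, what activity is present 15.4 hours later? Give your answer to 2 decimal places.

3.75 kBq

1/t_eff = 1/t_phys + 1/t_biol = 1/6.01 + 1/22 = 0.21184 per hour.
t_eff = 6.01 × 22 / (6.01 + 22) ≈ 4.7205 hours.
Remaining = 36 × (1/2)^(15.4/4.7205) = 36 × (1/2)^3.2624 ≈ 3.7517 kBq.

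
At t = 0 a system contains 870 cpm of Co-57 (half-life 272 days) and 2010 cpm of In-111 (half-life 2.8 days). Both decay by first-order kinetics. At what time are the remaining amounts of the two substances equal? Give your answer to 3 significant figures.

3.42 days

Set 870·(1/2)^(t/272) = 2010·(1/2)^(t/2.8).
Taking log₂: log₂(870/2010) = t·(1/272 − 1/2.8).
log₂(0.43284) = -1.2081; 1/272 − 1/2.8 = -0.35347.
t = -1.2081 / -0.35347 ≈ 3.4179 days.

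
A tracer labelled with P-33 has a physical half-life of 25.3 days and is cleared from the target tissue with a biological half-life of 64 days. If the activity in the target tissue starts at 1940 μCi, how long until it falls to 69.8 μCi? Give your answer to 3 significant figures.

1/t_eff = 1/t_phys + 1/t_biol = 1/25.3 + 1/64 = 0.055151 per day.
t_eff = 25.3 × 64 / (25.3 + 64) ≈ 18.132 days.
n = log₂(1940/69.8) ≈ 4.7967; t = 4.7967 × 18.132 ≈ 86.974 days.

87.0 days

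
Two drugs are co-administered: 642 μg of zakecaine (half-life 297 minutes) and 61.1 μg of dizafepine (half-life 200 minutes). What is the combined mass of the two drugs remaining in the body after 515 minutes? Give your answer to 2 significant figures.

zakecaine: 642 × (1/2)^(515/297) = 642 × (1/2)^1.734 ≈ 193 μg.
dizafepine: 61.1 × (1/2)^(515/200) = 61.1 × (1/2)^2.575 ≈ 10.254 μg.
Total = 193 + 10.254 ≈ 203.25 μg.

200 μg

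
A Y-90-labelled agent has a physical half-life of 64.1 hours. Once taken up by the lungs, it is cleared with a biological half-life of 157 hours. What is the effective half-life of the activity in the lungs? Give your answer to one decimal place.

45.5 hours

1/t_eff = 1/t_phys + 1/t_biol = 1/64.1 + 1/157 = 0.02197 per hour.
t_eff = 64.1 × 157 / (64.1 + 157) ≈ 45.517 hours.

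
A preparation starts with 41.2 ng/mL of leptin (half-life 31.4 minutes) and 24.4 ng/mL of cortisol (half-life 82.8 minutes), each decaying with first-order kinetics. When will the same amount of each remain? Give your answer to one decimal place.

38.2 minutes

Set 41.2·(1/2)^(t/31.4) = 24.4·(1/2)^(t/82.8).
Taking log₂: log₂(41.2/24.4) = t·(1/31.4 − 1/82.8).
log₂(1.6885) = 0.75576; 1/31.4 − 1/82.8 = 0.01977.
t = 0.75576 / 0.01977 ≈ 38.228 minutes.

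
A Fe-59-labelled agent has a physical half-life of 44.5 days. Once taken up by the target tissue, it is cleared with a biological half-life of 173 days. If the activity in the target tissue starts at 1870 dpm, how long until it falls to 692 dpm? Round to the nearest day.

51 days

1/t_eff = 1/t_phys + 1/t_biol = 1/44.5 + 1/173 = 0.028252 per day.
t_eff = 44.5 × 173 / (44.5 + 173) ≈ 35.395 days.
n = log₂(1870/692) ≈ 1.4342; t = 1.4342 × 35.395 ≈ 50.764 days.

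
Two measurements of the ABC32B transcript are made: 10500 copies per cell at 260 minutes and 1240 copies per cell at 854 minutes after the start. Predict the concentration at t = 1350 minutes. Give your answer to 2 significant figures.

Over Δt = 854 − 260 = 594 minutes, the level fell by a factor of 10500/1240 ≈ 8.4677.
n = log₂(8.4677) ≈ 3.082 half-lives, so t½ = 594/3.082 ≈ 192.73 minutes.
From t = 854 to t = 1350: 1240 × (1/2)^((1350−854)/192.73) ≈ 208.31 copies per cell.

210 copies per cell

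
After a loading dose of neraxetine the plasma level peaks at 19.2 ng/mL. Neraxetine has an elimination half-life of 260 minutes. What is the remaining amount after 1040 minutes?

1.2 ng/mL

Elapsed time is 4 half-lives (1040/260).
Each half-life halves the amount: 19.2 × (1/2)^4 = 19.2/16 = 1.2 ng/mL.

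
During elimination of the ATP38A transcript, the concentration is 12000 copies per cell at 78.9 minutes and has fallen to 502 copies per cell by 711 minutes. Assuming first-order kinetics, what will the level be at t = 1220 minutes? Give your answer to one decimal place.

Over Δt = 711 − 78.9 = 632.1 minutes, the level fell by a factor of 12000/502 ≈ 23.904.
n = log₂(23.904) ≈ 4.5792 half-lives, so t½ = 632.1/4.5792 ≈ 138.04 minutes.
From t = 711 to t = 1220: 502 × (1/2)^((1220−711)/138.04) ≈ 38.966 copies per cell.

39.0 copies per cell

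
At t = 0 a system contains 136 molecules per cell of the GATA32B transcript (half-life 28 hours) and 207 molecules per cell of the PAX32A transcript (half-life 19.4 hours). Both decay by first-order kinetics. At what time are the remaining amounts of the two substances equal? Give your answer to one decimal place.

38.3 hours

Set 136·(1/2)^(t/28) = 207·(1/2)^(t/19.4).
Taking log₂: log₂(136/207) = t·(1/28 − 1/19.4).
log₂(0.657) = -0.60602; 1/28 − 1/19.4 = -0.015832.
t = -0.60602 / -0.015832 ≈ 38.278 hours.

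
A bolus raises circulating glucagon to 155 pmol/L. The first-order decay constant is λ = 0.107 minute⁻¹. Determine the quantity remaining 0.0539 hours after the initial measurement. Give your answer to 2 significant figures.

t½ = ln 2 / λ = 0.69315 / 0.107 ≈ 6.478 minutes.
Convert the elapsed time: 0.0539 hours = 3.234 minutes.
Number of half-lives: n = 3.234/6.478 ≈ 0.49923.
Remaining = 155 × (1/2)^0.49923 = 155 × 0.70749 ≈ 109.66 pmol/L.

110 pmol/L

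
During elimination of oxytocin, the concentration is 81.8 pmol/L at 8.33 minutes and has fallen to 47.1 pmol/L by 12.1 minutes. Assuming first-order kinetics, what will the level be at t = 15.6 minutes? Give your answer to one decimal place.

28.2 pmol/L

Over Δt = 12.1 − 8.33 = 3.77 minutes, the level fell by a factor of 81.8/47.1 ≈ 1.7367.
n = log₂(1.7367) ≈ 0.79637 half-lives, so t½ = 3.77/0.79637 ≈ 4.734 minutes.
From t = 12.1 to t = 15.6: 47.1 × (1/2)^((15.6−12.1)/4.734) ≈ 28.214 pmol/L.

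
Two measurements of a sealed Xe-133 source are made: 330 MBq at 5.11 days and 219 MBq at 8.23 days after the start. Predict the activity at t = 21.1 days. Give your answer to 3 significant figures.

40.4 MBq

Over Δt = 8.23 − 5.11 = 3.12 days, the level fell by a factor of 330/219 ≈ 1.5068.
n = log₂(1.5068) ≈ 0.59154 half-lives, so t½ = 3.12/0.59154 ≈ 5.2744 days.
From t = 8.23 to t = 21.1: 219 × (1/2)^((21.1−8.23)/5.2744) ≈ 40.356 MBq.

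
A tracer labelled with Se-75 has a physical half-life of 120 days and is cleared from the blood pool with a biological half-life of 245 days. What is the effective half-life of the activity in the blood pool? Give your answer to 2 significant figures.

81 days

1/t_eff = 1/t_phys + 1/t_biol = 1/120 + 1/245 = 0.012415 per day.
t_eff = 120 × 245 / (120 + 245) ≈ 80.548 days.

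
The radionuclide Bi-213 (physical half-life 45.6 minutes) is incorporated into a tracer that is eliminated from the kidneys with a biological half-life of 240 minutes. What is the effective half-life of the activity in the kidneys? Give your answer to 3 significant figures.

1/t_eff = 1/t_phys + 1/t_biol = 1/45.6 + 1/240 = 0.026096 per minute.
t_eff = 45.6 × 240 / (45.6 + 240) ≈ 38.319 minutes.

38.3 minutes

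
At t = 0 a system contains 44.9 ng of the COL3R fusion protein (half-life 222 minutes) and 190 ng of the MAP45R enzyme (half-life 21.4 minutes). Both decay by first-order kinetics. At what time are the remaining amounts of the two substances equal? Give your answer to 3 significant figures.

Set 44.9·(1/2)^(t/222) = 190·(1/2)^(t/21.4).
Taking log₂: log₂(44.9/190) = t·(1/222 − 1/21.4).
log₂(0.23632) = -2.0812; 1/222 − 1/21.4 = -0.042224.
t = -2.0812 / -0.042224 ≈ 49.289 minutes.

49.3 minutes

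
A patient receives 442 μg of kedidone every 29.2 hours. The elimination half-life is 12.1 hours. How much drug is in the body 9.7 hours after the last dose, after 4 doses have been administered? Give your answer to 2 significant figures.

The 4 doses were given 97.3, 68.1, 38.9, 9.7 hours ago.
Total = 442·(1/2)^(97.3/12.1) + 442·(1/2)^(68.1/12.1) + 442·(1/2)^(38.9/12.1) + 442·(1/2)^(9.7/12.1)
      = 1.6778 + 8.9371 + 47.605 + 253.57 ≈ 311.79 μg.

310 μg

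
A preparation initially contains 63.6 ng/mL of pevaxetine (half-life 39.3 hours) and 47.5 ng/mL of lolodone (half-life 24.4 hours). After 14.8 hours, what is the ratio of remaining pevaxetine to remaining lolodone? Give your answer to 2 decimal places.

1.57

pevaxetine: 63.6 × (1/2)^(14.8/39.3) = 63.6 × (1/2)^0.37659 ≈ 48.988 ng/mL.
lolodone: 47.5 × (1/2)^(14.8/24.4) = 47.5 × (1/2)^0.60656 ≈ 31.196 ng/mL.
Ratio ≈ 48.988 / 31.196 ≈ 1.5703.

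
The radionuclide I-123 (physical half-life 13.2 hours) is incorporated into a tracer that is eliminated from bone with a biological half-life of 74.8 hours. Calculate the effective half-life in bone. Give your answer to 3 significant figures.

11.2 hours

1/t_eff = 1/t_phys + 1/t_biol = 1/13.2 + 1/74.8 = 0.089127 per hour.
t_eff = 13.2 × 74.8 / (13.2 + 74.8) ≈ 11.22 hours.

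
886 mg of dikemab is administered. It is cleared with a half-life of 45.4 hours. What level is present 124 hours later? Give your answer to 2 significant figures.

Number of half-lives: n = 124/45.4 ≈ 2.7313.
Remaining = 886 × (1/2)^2.7313 = 886 × 0.15059 ≈ 133.43 mg.

130 mg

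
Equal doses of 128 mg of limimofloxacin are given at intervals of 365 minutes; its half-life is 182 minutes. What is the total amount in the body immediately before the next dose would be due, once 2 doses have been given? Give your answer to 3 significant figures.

The 2 doses were given 730, 365 minutes ago.
Total = 128·(1/2)^(730/182) + 128·(1/2)^(365/182)
      = 7.9393 + 31.878 ≈ 39.818 mg.

39.8 mg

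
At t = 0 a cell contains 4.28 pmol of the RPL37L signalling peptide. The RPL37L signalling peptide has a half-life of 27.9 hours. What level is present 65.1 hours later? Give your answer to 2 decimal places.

0.85 pmol

Number of half-lives: n = 65.1/27.9 ≈ 2.3333.
Remaining = 4.28 × (1/2)^2.3333 = 4.28 × 0.19843 ≈ 0.84926 pmol.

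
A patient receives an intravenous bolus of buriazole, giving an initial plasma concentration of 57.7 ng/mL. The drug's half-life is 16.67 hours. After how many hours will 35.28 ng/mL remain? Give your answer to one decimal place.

Fraction remaining = 35.28/57.7 ≈ 0.61144.
n = log₂(57.7/35.28) = ln(1.6355)/ln 2 ≈ 0.70972 half-lives.
t = n × t½ = 0.70972 × 16.67 ≈ 11.831 hours.

11.8 hours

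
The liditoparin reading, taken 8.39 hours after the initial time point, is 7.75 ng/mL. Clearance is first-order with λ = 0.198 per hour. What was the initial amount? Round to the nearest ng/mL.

41 ng/mL

t½ = ln 2 / λ = 0.69315 / 0.198 ≈ 3.5007 hours.
Number of half-lives elapsed: n = 8.39/3.5007 ≈ 2.3966.
A₀ = A × 2^n = 7.75 × 2^2.3966 = 7.75 × 5.2657 ≈ 40.809 ng/mL.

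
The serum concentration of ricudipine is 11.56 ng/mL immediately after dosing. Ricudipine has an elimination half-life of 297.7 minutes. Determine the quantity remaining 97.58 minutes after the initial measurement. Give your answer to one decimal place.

Number of half-lives: n = 97.58/297.7 ≈ 0.32778.
Remaining = 11.56 × (1/2)^0.32778 = 11.56 × 0.79676 ≈ 9.2106 ng/mL.

9.2 ng/mL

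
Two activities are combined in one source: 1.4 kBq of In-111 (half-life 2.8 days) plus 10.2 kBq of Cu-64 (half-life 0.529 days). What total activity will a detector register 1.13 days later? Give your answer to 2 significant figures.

3.4 kBq

In-111: 1.4 × (1/2)^(1.13/2.8) = 1.4 × (1/2)^0.40357 ≈ 1.0584 kBq.
Cu-64: 10.2 × (1/2)^(1.13/0.529) = 10.2 × (1/2)^2.1361 ≈ 2.3204 kBq.
Total = 1.0584 + 2.3204 ≈ 3.3788 kBq.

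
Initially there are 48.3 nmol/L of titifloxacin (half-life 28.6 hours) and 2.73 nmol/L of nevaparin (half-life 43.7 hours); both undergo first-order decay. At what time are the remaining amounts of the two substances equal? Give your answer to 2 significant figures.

340 hours

Set 48.3·(1/2)^(t/28.6) = 2.73·(1/2)^(t/43.7).
Taking log₂: log₂(48.3/2.73) = t·(1/28.6 − 1/43.7).
log₂(17.692) = 4.1451; 1/28.6 − 1/43.7 = 0.012082.
t = 4.1451 / 0.012082 ≈ 343.08 hours.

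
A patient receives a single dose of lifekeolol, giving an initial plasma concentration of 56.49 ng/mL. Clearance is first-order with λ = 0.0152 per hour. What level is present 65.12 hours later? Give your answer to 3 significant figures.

t½ = ln 2 / λ = 0.69315 / 0.0152 ≈ 45.602 hours.
Number of half-lives: n = 65.12/45.602 ≈ 1.428.
Remaining = 56.49 × (1/2)^1.428 = 56.49 × 0.37164 ≈ 20.994 ng/mL.

21.0 ng/mL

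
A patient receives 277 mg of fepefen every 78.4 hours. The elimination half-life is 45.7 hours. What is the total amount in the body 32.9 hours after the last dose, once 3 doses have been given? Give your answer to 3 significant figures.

235 mg

The 3 doses were given 189.7, 111.3, 32.9 hours ago.
Total = 277·(1/2)^(189.7/45.7) + 277·(1/2)^(111.3/45.7) + 277·(1/2)^(32.9/45.7)
      = 15.592 + 51.208 + 168.18 ≈ 234.98 mg.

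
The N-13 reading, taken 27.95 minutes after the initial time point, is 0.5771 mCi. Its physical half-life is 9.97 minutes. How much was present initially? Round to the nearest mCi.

4 mCi

Number of half-lives elapsed: n = 27.95/9.97 ≈ 2.8034.
A₀ = A × 2^n = 0.5771 × 2^2.8034 = 0.5771 × 6.9809 ≈ 4.0287 mCi.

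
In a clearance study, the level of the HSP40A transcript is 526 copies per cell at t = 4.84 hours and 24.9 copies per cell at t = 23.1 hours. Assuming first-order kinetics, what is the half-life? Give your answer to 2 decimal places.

Over Δt = 23.1 − 4.84 = 18.26 hours, the level fell by a factor of 526/24.9 ≈ 21.124.
n = log₂(21.124) ≈ 4.4008 half-lives, so t½ = 18.26/4.4008 ≈ 4.1492 hours.

4.15 hours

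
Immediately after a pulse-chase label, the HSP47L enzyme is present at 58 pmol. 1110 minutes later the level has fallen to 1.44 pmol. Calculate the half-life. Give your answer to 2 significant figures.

210 minutes

A/A₀ = 1.44/58 ≈ 0.024828.
n = log₂(40.278) ≈ 5.3319 half-lives elapsed in 1110 minutes.
t½ = 1110/5.3319 ≈ 208.18 minutes.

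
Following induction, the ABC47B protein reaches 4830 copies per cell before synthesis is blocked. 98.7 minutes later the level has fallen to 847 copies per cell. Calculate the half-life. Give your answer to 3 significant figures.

A/A₀ = 847/4830 ≈ 0.17536.
n = log₂(5.7025) ≈ 2.5116 half-lives elapsed in 98.7 minutes.
t½ = 98.7/2.5116 ≈ 39.298 minutes.

39.3 minutes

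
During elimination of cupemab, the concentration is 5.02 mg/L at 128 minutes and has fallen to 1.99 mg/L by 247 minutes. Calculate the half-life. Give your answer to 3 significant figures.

89.1 minutes

Over Δt = 247 − 128 = 119 minutes, the level fell by a factor of 5.02/1.99 ≈ 2.5226.
n = log₂(2.5226) ≈ 1.3349 half-lives, so t½ = 119/1.3349 ≈ 89.144 minutes.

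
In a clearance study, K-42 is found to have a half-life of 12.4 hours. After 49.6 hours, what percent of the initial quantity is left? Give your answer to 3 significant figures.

n = 49.6/12.4 ≈ 4 half-lives.
Fraction remaining = (1/2)^4 ≈ 0.0625, i.e. 6.25%.

6.25%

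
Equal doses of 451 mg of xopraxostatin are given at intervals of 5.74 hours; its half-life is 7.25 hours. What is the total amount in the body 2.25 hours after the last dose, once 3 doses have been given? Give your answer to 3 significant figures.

The 3 doses were given 13.73, 7.99, 2.25 hours ago.
Total = 451·(1/2)^(13.73/7.25) + 451·(1/2)^(7.99/7.25) + 451·(1/2)^(2.25/7.25)
      = 121.36 + 210.1 + 363.71 ≈ 695.17 mg.

695 mg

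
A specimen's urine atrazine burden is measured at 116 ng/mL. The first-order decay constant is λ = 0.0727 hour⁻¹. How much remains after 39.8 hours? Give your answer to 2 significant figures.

t½ = ln 2 / λ = 0.69315 / 0.0727 ≈ 9.5343 hours.
Number of half-lives: n = 39.8/9.5343 ≈ 4.1744.
Remaining = 116 × (1/2)^4.1744 = 116 × 0.055384 ≈ 6.4246 ng/mL.

6.4 ng/mL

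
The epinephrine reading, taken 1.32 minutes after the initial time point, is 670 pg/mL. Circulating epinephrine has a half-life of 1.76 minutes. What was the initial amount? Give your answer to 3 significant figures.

1130 pg/mL

Number of half-lives elapsed: n = 1.32/1.76 ≈ 0.75.
A₀ = A × 2^n = 670 × 2^0.75 = 670 × 1.6818 ≈ 1126.8 pg/mL.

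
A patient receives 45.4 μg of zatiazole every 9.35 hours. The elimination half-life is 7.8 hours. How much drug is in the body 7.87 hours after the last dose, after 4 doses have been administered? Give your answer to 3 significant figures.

38.5 μg

The 4 doses were given 35.92, 26.57, 17.22, 7.87 hours ago.
Total = 45.4·(1/2)^(35.92/7.8) + 45.4·(1/2)^(26.57/7.8) + 45.4·(1/2)^(17.22/7.8) + 45.4·(1/2)^(7.87/7.8)
      = 1.8654 + 4.2818 + 9.8282 + 22.559 ≈ 38.535 μg.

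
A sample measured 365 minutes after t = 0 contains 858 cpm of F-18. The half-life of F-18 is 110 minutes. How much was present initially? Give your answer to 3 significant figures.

Number of half-lives elapsed: n = 365/110 ≈ 3.3182.
A₀ = A × 2^n = 858 × 2^3.3182 = 858 × 9.9741 ≈ 8557.7 cpm.

8560 cpm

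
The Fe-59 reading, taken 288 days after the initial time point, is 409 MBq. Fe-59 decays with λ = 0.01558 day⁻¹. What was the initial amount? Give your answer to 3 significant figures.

t½ = ln 2 / λ = 0.69315 / 0.01558 ≈ 44.49 days.
Number of half-lives elapsed: n = 288/44.49 ≈ 6.4734.
A₀ = A × 2^n = 409 × 2^6.4734 = 409 × 88.858 ≈ 36343 MBq.

36300 MBq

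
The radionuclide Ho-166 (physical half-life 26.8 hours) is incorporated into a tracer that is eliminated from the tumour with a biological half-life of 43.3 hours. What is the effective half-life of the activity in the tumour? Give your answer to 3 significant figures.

16.6 hours

1/t_eff = 1/t_phys + 1/t_biol = 1/26.8 + 1/43.3 = 0.060408 per hour.
t_eff = 26.8 × 43.3 / (26.8 + 43.3) ≈ 16.554 hours.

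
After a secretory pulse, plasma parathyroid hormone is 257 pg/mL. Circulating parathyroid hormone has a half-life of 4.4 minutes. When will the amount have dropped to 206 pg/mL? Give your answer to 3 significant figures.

1.40 minutes

Fraction remaining = 206/257 ≈ 0.80156.
n = log₂(257/206) = ln(1.2476)/ln 2 ≈ 0.31912 half-lives.
t = n × t½ = 0.31912 × 4.4 ≈ 1.4041 minutes.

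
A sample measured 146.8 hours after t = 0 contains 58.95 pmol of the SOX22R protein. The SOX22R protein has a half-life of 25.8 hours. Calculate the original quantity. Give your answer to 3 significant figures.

Number of half-lives elapsed: n = 146.8/25.8 ≈ 5.6899.
A₀ = A × 2^n = 58.95 × 2^5.6899 = 58.95 × 51.622 ≈ 3043.1 pmol.

3040 pmol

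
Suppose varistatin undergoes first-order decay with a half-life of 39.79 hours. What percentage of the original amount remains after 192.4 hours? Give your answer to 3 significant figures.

n = 192.4/39.79 ≈ 4.8354 half-lives.
Fraction remaining = (1/2)^4.8354 ≈ 0.035027, i.e. 3.5027%.

3.50%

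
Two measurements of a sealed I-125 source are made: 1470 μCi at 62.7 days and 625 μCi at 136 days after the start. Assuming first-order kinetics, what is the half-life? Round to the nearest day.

59 days

Over Δt = 136 − 62.7 = 73.3 days, the level fell by a factor of 1470/625 ≈ 2.352.
n = log₂(2.352) ≈ 1.2339 half-lives, so t½ = 73.3/1.2339 ≈ 59.406 days.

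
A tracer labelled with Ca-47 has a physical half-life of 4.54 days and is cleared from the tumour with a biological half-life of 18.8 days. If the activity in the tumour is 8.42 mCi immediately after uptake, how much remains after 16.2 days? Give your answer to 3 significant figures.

0.391 mCi

1/t_eff = 1/t_phys + 1/t_biol = 1/4.54 + 1/18.8 = 0.27346 per day.
t_eff = 4.54 × 18.8 / (4.54 + 18.8) ≈ 3.6569 days.
Remaining = 8.42 × (1/2)^(16.2/3.6569) = 8.42 × (1/2)^4.43 ≈ 0.39062 mCi.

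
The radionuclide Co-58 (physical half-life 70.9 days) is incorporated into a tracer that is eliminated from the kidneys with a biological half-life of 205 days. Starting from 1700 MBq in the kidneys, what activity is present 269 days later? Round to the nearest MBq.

1/t_eff = 1/t_phys + 1/t_biol = 1/70.9 + 1/205 = 0.018982 per day.
t_eff = 70.9 × 205 / (70.9 + 205) ≈ 52.68 days.
Remaining = 1700 × (1/2)^(269/52.68) = 1700 × (1/2)^5.1063 ≈ 49.352 MBq.

49 MBq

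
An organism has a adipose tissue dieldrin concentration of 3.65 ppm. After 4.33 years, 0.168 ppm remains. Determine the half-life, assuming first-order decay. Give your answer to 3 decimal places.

0.975 years

A/A₀ = 0.168/3.65 ≈ 0.046027.
n = log₂(21.726) ≈ 4.4414 half-lives elapsed in 4.33 years.
t½ = 4.33/4.4414 ≈ 0.97493 years.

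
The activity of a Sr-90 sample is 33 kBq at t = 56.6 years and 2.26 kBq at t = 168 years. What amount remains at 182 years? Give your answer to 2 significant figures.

Over Δt = 168 − 56.6 = 111.4 years, the level fell by a factor of 33/2.26 ≈ 14.602.
n = log₂(14.602) ≈ 3.8681 half-lives, so t½ = 111.4/3.8681 ≈ 28.8 years.
From t = 168 to t = 182: 2.26 × (1/2)^((182−168)/28.8) ≈ 1.6135 kBq.

1.6 kBq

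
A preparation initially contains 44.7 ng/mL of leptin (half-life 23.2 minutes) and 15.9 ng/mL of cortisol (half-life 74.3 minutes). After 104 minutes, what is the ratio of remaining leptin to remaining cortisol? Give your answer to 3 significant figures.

leptin: 44.7 × (1/2)^(104/23.2) = 44.7 × (1/2)^4.4828 ≈ 1.9992 ng/mL.
cortisol: 15.9 × (1/2)^(104/74.3) = 15.9 × (1/2)^1.3997 ≈ 6.0261 ng/mL.
Ratio ≈ 1.9992 / 6.0261 ≈ 0.33176.

0.332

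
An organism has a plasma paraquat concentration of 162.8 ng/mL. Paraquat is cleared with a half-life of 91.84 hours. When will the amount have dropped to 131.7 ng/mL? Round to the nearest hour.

28 hours

Fraction remaining = 131.7/162.8 ≈ 0.80897.
n = log₂(162.8/131.7) = ln(1.2361)/ln 2 ≈ 0.30585 half-lives.
t = n × t½ = 0.30585 × 91.84 ≈ 28.089 hours.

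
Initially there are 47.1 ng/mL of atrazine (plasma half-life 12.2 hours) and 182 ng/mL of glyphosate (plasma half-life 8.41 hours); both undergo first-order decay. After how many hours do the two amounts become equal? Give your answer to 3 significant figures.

52.8 hours

Set 47.1·(1/2)^(t/12.2) = 182·(1/2)^(t/8.41).
Taking log₂: log₂(47.1/182) = t·(1/12.2 − 1/8.41).
log₂(0.25879) = -1.9501; 1/12.2 − 1/8.41 = -0.036939.
t = -1.9501 / -0.036939 ≈ 52.794 hours.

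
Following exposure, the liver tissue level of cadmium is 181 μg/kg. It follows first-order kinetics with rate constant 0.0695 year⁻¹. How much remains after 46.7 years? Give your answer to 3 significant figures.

t½ = ln 2 / λ = 0.69315 / 0.0695 ≈ 9.9733 years.
Number of half-lives: n = 46.7/9.9733 ≈ 4.6825.
Remaining = 181 × (1/2)^4.6825 = 181 × 0.038943 ≈ 7.0487 μg/kg.

7.05 μg/kg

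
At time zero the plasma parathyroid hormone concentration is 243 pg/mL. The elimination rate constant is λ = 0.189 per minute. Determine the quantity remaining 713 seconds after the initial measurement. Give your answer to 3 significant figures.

25.7 pg/mL

t½ = ln 2 / λ = 0.69315 / 0.189 ≈ 3.6674 minutes.
Convert the elapsed time: 713 seconds = 11.8833 minutes.
Number of half-lives: n = 11.8833/3.6674 ≈ 3.2402.
Remaining = 243 × (1/2)^3.2402 = 243 × 0.10583 ≈ 25.716 pg/mL.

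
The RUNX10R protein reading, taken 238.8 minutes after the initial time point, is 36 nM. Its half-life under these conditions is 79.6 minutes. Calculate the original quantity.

Number of half-lives elapsed: n = 238.8/79.6 ≈ 3.
A₀ = A × 2^n = 36 × 2^3 = 36 × 8 ≈ 288 nM.

288 nM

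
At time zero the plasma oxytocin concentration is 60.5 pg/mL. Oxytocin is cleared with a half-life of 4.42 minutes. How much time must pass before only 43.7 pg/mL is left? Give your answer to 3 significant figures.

Fraction remaining = 43.7/60.5 ≈ 0.72231.
n = log₂(60.5/43.7) = ln(1.3844)/ln 2 ≈ 0.4693 half-lives.
t = n × t½ = 0.4693 × 4.42 ≈ 2.0743 minutes.

2.07 minutes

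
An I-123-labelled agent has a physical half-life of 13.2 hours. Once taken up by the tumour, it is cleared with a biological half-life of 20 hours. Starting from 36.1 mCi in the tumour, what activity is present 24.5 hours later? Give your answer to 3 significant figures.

1/t_eff = 1/t_phys + 1/t_biol = 1/13.2 + 1/20 = 0.12576 per hour.
t_eff = 13.2 × 20 / (13.2 + 20) ≈ 7.9518 hours.
Remaining = 36.1 × (1/2)^(24.5/7.9518) = 36.1 × (1/2)^3.0811 ≈ 4.2659 mCi.

4.27 mCi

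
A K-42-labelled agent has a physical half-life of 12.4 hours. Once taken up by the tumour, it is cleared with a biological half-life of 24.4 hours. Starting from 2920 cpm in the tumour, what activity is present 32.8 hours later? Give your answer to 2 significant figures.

180 cpm

1/t_eff = 1/t_phys + 1/t_biol = 1/12.4 + 1/24.4 = 0.12163 per hour.
t_eff = 12.4 × 24.4 / (12.4 + 24.4) ≈ 8.2217 hours.
Remaining = 2920 × (1/2)^(32.8/8.2217) = 2920 × (1/2)^3.9894 ≈ 183.84 cpm.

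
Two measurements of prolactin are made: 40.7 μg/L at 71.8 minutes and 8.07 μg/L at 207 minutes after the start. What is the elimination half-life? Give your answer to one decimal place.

Over Δt = 207 − 71.8 = 135.2 minutes, the level fell by a factor of 40.7/8.07 ≈ 5.0434.
n = log₂(5.0434) ≈ 2.3344 half-lives, so t½ = 135.2/2.3344 ≈ 57.917 minutes.

57.9 minutes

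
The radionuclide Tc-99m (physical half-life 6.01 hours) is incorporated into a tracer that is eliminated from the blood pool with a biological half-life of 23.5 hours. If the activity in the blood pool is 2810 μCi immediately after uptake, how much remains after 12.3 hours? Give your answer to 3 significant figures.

1/t_eff = 1/t_phys + 1/t_biol = 1/6.01 + 1/23.5 = 0.20894 per hour.
t_eff = 6.01 × 23.5 / (6.01 + 23.5) ≈ 4.786 hours.
Remaining = 2810 × (1/2)^(12.3/4.786) = 2810 × (1/2)^2.57 ≈ 473.22 μCi.

473 μCi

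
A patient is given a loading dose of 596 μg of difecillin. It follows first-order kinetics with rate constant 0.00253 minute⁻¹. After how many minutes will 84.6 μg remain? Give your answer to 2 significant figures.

770 minutes

t½ = ln 2 / λ = 0.69315 / 0.00253 ≈ 273.97 minutes.
Fraction remaining = 84.6/596 ≈ 0.14195.
n = log₂(596/84.6) = ln(7.0449)/ln 2 ≈ 2.8166 half-lives.
t = n × t½ = 2.8166 × 273.97 ≈ 771.66 minutes.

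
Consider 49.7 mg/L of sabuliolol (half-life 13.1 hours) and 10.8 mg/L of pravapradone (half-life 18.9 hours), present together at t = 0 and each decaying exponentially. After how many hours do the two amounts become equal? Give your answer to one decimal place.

94.0 hours

Set 49.7·(1/2)^(t/13.1) = 10.8·(1/2)^(t/18.9).
Taking log₂: log₂(49.7/10.8) = t·(1/13.1 − 1/18.9).
log₂(4.6019) = 2.2022; 1/13.1 − 1/18.9 = 0.023426.
t = 2.2022 / 0.023426 ≈ 94.008 hours.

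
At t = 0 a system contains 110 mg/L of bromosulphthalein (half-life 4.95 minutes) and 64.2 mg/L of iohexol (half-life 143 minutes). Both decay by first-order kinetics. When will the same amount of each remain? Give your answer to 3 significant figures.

3.98 minutes

Set 110·(1/2)^(t/4.95) = 64.2·(1/2)^(t/143).
Taking log₂: log₂(110/64.2) = t·(1/4.95 − 1/143).
log₂(1.7134) = 0.77686; 1/4.95 − 1/143 = 0.19503.
t = 0.77686 / 0.19503 ≈ 3.9833 minutes.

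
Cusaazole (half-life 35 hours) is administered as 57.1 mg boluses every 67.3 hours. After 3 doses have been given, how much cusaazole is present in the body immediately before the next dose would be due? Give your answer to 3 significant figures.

20.1 mg

The 3 doses were given 201.9, 134.6, 67.3 hours ago.
Total = 57.1·(1/2)^(201.9/35) + 57.1·(1/2)^(134.6/35) + 57.1·(1/2)^(67.3/35)
      = 1.0474 + 3.9716 + 15.059 ≈ 20.078 mg.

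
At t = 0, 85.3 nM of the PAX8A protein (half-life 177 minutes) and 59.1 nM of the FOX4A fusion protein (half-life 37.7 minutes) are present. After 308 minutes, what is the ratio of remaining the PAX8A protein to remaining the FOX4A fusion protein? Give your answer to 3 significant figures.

124

PAX8A protein: 85.3 × (1/2)^(308/177) = 85.3 × (1/2)^1.7401 ≈ 25.534 nM.
FOX4A fusion protein: 59.1 × (1/2)^(308/37.7) = 59.1 × (1/2)^8.1698 ≈ 0.20523 nM.
Ratio ≈ 25.534 / 0.20523 ≈ 124.42.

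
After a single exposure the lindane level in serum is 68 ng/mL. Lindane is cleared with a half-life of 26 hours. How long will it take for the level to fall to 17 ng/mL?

52 hours

17/68 = 1/4, so 2 half-lives have elapsed.
t = 2 × 26 = 52 hours.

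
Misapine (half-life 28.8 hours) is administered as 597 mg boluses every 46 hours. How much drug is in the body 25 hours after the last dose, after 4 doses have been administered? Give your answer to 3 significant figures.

The 4 doses were given 163, 117, 71, 25 hours ago.
Total = 597·(1/2)^(163/28.8) + 597·(1/2)^(117/28.8) + 597·(1/2)^(71/28.8) + 597·(1/2)^(25/28.8)
      = 11.809 + 35.731 + 108.11 + 327.09 ≈ 482.73 mg.

483 mg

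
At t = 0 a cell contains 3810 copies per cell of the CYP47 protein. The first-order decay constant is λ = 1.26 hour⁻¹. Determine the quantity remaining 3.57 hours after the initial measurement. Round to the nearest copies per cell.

t½ = ln 2 / λ = 0.69315 / 1.26 ≈ 0.55012 hours.
Number of half-lives: n = 3.57/0.55012 ≈ 6.4895.
Remaining = 3810 × (1/2)^6.4895 = 3810 × 0.011129 ≈ 42.402 copies per cell.

42 copies per cell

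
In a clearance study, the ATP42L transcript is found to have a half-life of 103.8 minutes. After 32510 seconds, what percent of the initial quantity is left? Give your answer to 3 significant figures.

2.68%

32510 seconds = 541.833 minutes.
n = 541.833/103.8 ≈ 5.22 half-lives.
Fraction remaining = (1/2)^5.22 ≈ 0.026831, i.e. 2.6831%.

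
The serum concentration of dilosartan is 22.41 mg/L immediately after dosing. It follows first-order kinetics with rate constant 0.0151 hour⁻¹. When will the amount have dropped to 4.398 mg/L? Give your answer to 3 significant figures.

108 hours

t½ = ln 2 / k = 0.69315 / 0.0151 ≈ 45.904 hours.
Fraction remaining = 4.398/22.41 ≈ 0.19625.
n = log₂(22.41/4.398) = ln(5.0955)/ln 2 ≈ 2.3492 half-lives.
t = n × t½ = 2.3492 × 45.904 ≈ 107.84 hours.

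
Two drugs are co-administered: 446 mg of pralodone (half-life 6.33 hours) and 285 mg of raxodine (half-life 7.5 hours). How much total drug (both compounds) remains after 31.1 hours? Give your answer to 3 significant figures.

30.9 mg

pralodone: 446 × (1/2)^(31.1/6.33) = 446 × (1/2)^4.9131 ≈ 14.803 mg.
raxodine: 285 × (1/2)^(31.1/7.5) = 285 × (1/2)^4.1467 ≈ 16.091 mg.
Total = 14.803 + 16.091 ≈ 30.893 mg.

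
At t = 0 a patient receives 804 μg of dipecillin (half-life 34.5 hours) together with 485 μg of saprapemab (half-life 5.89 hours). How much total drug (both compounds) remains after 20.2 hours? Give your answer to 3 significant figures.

dipecillin: 804 × (1/2)^(20.2/34.5) = 804 × (1/2)^0.58551 ≈ 535.8 μg.
saprapemab: 485 × (1/2)^(20.2/5.89) = 485 × (1/2)^3.4295 ≈ 45.014 μg.
Total = 535.8 + 45.014 ≈ 580.81 μg.

581 μg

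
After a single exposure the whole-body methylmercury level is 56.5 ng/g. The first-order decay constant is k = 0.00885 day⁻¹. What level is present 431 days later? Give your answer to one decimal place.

1.2 ng/g

t½ = ln 2 / k = 0.69315 / 0.00885 ≈ 78.322 days.
Number of half-lives: n = 431/78.322 ≈ 5.5029.
Remaining = 56.5 × (1/2)^5.5029 = 56.5 × 0.022052 ≈ 1.2459 ng/g.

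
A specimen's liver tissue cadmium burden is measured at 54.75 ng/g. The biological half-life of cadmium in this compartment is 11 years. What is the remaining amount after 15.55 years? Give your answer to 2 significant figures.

21 ng/g

Number of half-lives: n = 15.55/11 ≈ 1.4136.
Remaining = 54.75 × (1/2)^1.4136 = 54.75 × 0.37536 ≈ 20.551 ng/g.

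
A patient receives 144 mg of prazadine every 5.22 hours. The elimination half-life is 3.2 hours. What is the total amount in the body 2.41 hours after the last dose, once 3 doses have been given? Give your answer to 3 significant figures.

122 mg

The 3 doses were given 12.85, 7.63, 2.41 hours ago.
Total = 144·(1/2)^(12.85/3.2) + 144·(1/2)^(7.63/3.2) + 144·(1/2)^(2.41/3.2)
      = 8.9031 + 27.58 + 85.438 ≈ 121.92 mg.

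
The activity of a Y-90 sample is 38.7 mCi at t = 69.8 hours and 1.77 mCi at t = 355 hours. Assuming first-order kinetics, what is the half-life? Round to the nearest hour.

64 hours

Over Δt = 355 − 69.8 = 285.2 hours, the level fell by a factor of 38.7/1.77 ≈ 21.864.
n = log₂(21.864) ≈ 4.4505 half-lives, so t½ = 285.2/4.4505 ≈ 64.083 hours.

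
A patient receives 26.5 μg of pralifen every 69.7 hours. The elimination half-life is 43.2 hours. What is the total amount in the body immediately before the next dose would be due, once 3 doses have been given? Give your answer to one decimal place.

The 3 doses were given 209.1, 139.4, 69.7 hours ago.
Total = 26.5·(1/2)^(209.1/43.2) + 26.5·(1/2)^(139.4/43.2) + 26.5·(1/2)^(69.7/43.2)
      = 0.92508 + 2.8305 + 8.6608 ≈ 12.416 μg.

12.4 μg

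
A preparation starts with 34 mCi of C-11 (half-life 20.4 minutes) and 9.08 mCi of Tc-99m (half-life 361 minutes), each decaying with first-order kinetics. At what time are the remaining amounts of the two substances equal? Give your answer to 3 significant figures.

41.2 minutes

Set 34·(1/2)^(t/20.4) = 9.08·(1/2)^(t/361).
Taking log₂: log₂(34/9.08) = t·(1/20.4 − 1/361).
log₂(3.7445) = 1.9048; 1/20.4 − 1/361 = 0.04625.
t = 1.9048 / 0.04625 ≈ 41.185 minutes.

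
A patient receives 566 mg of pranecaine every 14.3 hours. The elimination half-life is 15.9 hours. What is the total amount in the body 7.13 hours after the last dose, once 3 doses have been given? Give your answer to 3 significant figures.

The 3 doses were given 35.73, 21.43, 7.13 hours ago.
Total = 566·(1/2)^(35.73/15.9) + 566·(1/2)^(21.43/15.9) + 566·(1/2)^(7.13/15.9)
      = 119.22 + 222.38 + 414.79 ≈ 756.38 mg.

756 mg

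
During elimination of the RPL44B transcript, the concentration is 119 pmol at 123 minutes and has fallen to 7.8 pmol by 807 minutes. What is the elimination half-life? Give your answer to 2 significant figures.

170 minutes

Over Δt = 807 − 123 = 684 minutes, the level fell by a factor of 119/7.8 ≈ 15.256.
n = log₂(15.256) ≈ 3.9313 half-lives, so t½ = 684/3.9313 ≈ 173.99 minutes.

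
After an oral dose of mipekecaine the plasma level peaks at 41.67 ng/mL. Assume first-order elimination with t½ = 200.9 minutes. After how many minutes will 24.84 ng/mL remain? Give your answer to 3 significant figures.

150 minutes

Fraction remaining = 24.84/41.67 ≈ 0.59611.
n = log₂(41.67/24.84) = ln(1.6775)/ln 2 ≈ 0.74634 half-lives.
t = n × t½ = 0.74634 × 200.9 ≈ 149.94 minutes.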